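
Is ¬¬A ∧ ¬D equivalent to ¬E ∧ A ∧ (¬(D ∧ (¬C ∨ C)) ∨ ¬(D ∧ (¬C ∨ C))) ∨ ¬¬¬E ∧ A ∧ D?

No

E1: ¬¬A ∧ ¬D
    = A ∧ ¬D   — double negation
E2: ¬E ∧ A ∧ (¬(D ∧ (¬C ∨ C)) ∨ ¬(D ∧ (¬C ∨ C))) ∨ ¬¬¬E ∧ A ∧ D
    = ¬E ∧ A ∧ ¬(D ∧ (¬C ∨ C)) ∨ ¬¬¬E ∧ A ∧ D   — idempotence
    = ¬E ∧ A ∧ ¬(D ∧ (¬C ∨ C)) ∨ ¬E ∧ A ∧ D   — double negation
    = ¬E ∧ A ∧ ¬D ∨ ¬E ∧ A ∧ D   — complement / identity
    = ¬E ∧ A   — distribution
These differ: at A=1, C=0, D=0, E=1, E1 = 1 but E2 = 0.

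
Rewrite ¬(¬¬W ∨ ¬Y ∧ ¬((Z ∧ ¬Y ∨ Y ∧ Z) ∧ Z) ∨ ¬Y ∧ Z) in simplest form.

¬W ∧ Y

¬(¬¬W ∨ ¬Y ∧ ¬((Z ∧ ¬Y ∨ Y ∧ Z) ∧ Z) ∨ ¬Y ∧ Z)
= ¬(¬¬W ∨ ¬Y ∧ ¬(Z ∧ Z) ∨ ¬Y ∧ Z)   — distribution
= ¬(¬¬W ∨ ¬Y ∧ ¬Z ∨ ¬Y ∧ Z)   — idempotence
= ¬(¬¬W ∨ ¬Y)   — distribution
= ¬W ∧ Y   — De Morgan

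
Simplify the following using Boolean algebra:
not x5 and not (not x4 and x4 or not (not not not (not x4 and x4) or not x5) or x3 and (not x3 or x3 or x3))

not x5 and not (not x4 and x4 or not (not not not (not x4 and x4) or not x5) or x3 and (not x3 or x3 or x3))
= not x5 and not (not x4 and x4 or not not (not x4 and x4) and x5 or x3 and (not x3 or x3 or x3))   — De Morgan
= not x5 and not (not x4 and x4 or not x4 and x4 and x5 or x3 and (not x3 or x3 or x3))   — double negation
= not x5 and not (not x4 and x4 or x3 and (not x3 or x3 or x3))   — absorption
= not x5 and not (x3 and (not x3 or x3 or x3))   — complement / identity
= not x5 and not (x3 and (not x3 or x3))   — idempotence
= not x5 and not x3   — complement / identity

not x5 and not x3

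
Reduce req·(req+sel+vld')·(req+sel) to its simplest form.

req·(req+sel+vld')·(req+sel)
= req·(req+sel)
= req

req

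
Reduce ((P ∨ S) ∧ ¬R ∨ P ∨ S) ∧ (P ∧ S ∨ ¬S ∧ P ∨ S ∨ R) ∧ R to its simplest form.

((P ∨ S) ∧ ¬R ∨ P ∨ S) ∧ (P ∧ S ∨ ¬S ∧ P ∨ S ∨ R) ∧ R
= (P ∨ S) ∧ (P ∧ S ∨ ¬S ∧ P ∨ S ∨ R) ∧ R   [absorption]
= (P ∨ S) ∧ (P ∨ S ∨ R) ∧ R   [distribution]
= (P ∨ S) ∧ R   [absorption]

(P ∨ S) ∧ R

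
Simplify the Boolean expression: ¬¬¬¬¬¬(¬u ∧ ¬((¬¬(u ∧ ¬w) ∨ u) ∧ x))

¬¬¬¬¬¬(¬u ∧ ¬((¬¬(u ∧ ¬w) ∨ u) ∧ x))
= ¬¬¬¬¬(u ∨ (¬¬(u ∧ ¬w) ∨ u) ∧ x)   — De Morgan
= ¬¬¬¬¬(u ∨ (u ∧ ¬w ∨ u) ∧ x)   — double negation
= ¬¬¬¬¬(u ∨ u ∧ x)   — absorption
= ¬¬¬(u ∨ u ∧ x)   — double negation
= ¬¬¬u   — absorption
= ¬u   — double negation

¬u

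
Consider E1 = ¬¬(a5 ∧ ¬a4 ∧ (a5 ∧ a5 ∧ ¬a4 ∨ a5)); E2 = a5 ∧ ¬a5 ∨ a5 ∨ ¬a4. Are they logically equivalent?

No

E1: ¬¬(a5 ∧ ¬a4 ∧ (a5 ∧ a5 ∧ ¬a4 ∨ a5))
    = ¬¬(a5 ∧ ¬a4 ∧ (a5 ∧ ¬a4 ∨ a5))   — idempotence
    = ¬¬(a5 ∧ ¬a4)   — absorption
    = a5 ∧ ¬a4   — double negation
E2: a5 ∧ ¬a5 ∨ a5 ∨ ¬a4
    = a5 ∨ ¬a4   — complement / identity
These differ: at a4=0, a5=0, E1 = 0 but E2 = 1.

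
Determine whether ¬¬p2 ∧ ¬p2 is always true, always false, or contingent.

always false

¬¬p2 ∧ ¬p2
= p2 ∧ ¬p2   (double negation)
= False   (complement)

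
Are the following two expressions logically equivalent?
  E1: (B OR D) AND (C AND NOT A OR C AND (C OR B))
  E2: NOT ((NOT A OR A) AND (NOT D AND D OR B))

E1: (B OR D) AND (C AND NOT A OR C AND (C OR B))
    = (B OR D) AND (C AND NOT A OR C)   [absorption]
    = (B OR D) AND C   [absorption]
E2: NOT ((NOT A OR A) AND (NOT D AND D OR B))
    = NOT ((NOT A OR A) AND B)   [complement / identity]
    = NOT B   [complement / identity]
These differ: at A=1, B=1, C=1, D=0, E1 = 1 but E2 = 0.

No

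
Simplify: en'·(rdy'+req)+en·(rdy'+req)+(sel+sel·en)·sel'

en'·(rdy'+req)+en·(rdy'+req)+(sel+sel·en)·sel'
= rdy'+req+(sel+sel·en)·sel'
= rdy'+req+sel·sel'
= rdy'+req

rdy'+req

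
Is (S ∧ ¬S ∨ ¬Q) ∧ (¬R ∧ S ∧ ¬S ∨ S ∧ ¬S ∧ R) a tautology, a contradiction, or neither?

contradiction

(S ∧ ¬S ∨ ¬Q) ∧ (¬R ∧ S ∧ ¬S ∨ S ∧ ¬S ∧ R)
= (S ∧ ¬S ∨ ¬Q) ∧ S ∧ ¬S   [distribution]
= S ∧ ¬S   [absorption]
= False   [complement]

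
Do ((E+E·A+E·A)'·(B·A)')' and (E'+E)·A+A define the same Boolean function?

No

E1: ((E+E·A+E·A)'·(B·A)')'
    = ((E+E·A)'·(B·A)')'   — idempotence
    = E+E·A+B·A   — De Morgan
    = E+B·A   — absorption
E2: (E'+E)·A+A
    = A+A   — complement / identity
    = A   — idempotence
These differ: at A=0, B=0, E=1, E1 = 1 but E2 = 0.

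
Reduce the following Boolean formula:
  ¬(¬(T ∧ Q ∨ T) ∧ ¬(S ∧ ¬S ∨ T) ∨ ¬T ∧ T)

T

¬(¬(T ∧ Q ∨ T) ∧ ¬(S ∧ ¬S ∨ T) ∨ ¬T ∧ T)
= ¬(¬T ∧ ¬(S ∧ ¬S ∨ T) ∨ ¬T ∧ T)   [absorption]
= ¬(¬T ∧ ¬T ∨ ¬T ∧ T)   [complement / identity]
= ¬¬T   [distribution]
= T   [double negation]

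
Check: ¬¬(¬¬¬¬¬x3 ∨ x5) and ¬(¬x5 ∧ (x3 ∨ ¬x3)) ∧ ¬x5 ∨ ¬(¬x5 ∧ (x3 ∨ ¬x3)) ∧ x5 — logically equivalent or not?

E1: ¬¬(¬¬¬¬¬x3 ∨ x5)
    = ¬¬¬¬¬x3 ∨ x5   — double negation
    = ¬¬¬x3 ∨ x5   — double negation
    = ¬x3 ∨ x5   — double negation
E2: ¬(¬x5 ∧ (x3 ∨ ¬x3)) ∧ ¬x5 ∨ ¬(¬x5 ∧ (x3 ∨ ¬x3)) ∧ x5
    = ¬(¬x5 ∧ (x3 ∨ ¬x3))   — distribution
    = ¬¬x5   — complement / identity
    = x5   — double negation
These differ: at x3=0, x5=0, E1 = 1 but E2 = 0.

No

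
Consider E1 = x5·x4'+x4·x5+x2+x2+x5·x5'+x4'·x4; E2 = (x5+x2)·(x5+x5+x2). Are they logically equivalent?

E1: x5·x4'+x4·x5+x2+x2+x5·x5'+x4'·x4
    = x5+x2+x2+x5·x5'+x4'·x4   — distribution
    = x5+x2+x2+x5·x5'   — complement / identity
    = x5+x2+x2   — complement / identity
    = x5+x2   — idempotence
E2: (x5+x2)·(x5+x5+x2)
    = (x5+x2)·(x5+x2)   — idempotence
    = x5+x2   — idempotence
Both reduce to x5+x2, so they are equivalent.

Yes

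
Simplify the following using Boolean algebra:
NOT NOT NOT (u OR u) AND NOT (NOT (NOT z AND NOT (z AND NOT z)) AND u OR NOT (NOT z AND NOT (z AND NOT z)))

NOT NOT NOT (u OR u) AND NOT (NOT (NOT z AND NOT (z AND NOT z)) AND u OR NOT (NOT z AND NOT (z AND NOT z)))
= NOT NOT NOT (u OR u) AND NOT NOT (NOT z AND NOT (z AND NOT z))   — absorption
= NOT NOT NOT (u OR u) AND NOT (z OR z AND NOT z)   — De Morgan
= NOT NOT NOT (u OR u) AND NOT z   — complement / identity
= NOT NOT NOT u AND NOT z   — idempotence
= NOT u AND NOT z   — double negation

NOT u AND NOT z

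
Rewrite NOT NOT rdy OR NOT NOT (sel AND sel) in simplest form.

NOT NOT rdy OR NOT NOT (sel AND sel)
= rdy OR NOT NOT (sel AND sel)   [double negation]
= rdy OR NOT NOT sel   [idempotence]
= rdy OR sel   [double negation]

rdy OR sel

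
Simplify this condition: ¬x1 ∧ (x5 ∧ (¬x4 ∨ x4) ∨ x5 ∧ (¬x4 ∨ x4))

¬x1 ∧ (x5 ∧ (¬x4 ∨ x4) ∨ x5 ∧ (¬x4 ∨ x4))
= ¬x1 ∧ x5 ∧ (¬x4 ∨ x4)   (idempotence)
= ¬x1 ∧ x5   (complement / identity)

¬x1 ∧ x5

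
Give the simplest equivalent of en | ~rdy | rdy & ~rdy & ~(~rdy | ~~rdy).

en | ~rdy | rdy & ~rdy & ~(~rdy | ~~rdy)
= en | ~rdy | rdy & ~rdy & rdy & ~rdy   [De Morgan]
= en | ~rdy | rdy & ~rdy   [idempotence]
= en | ~rdy   [complement / identity]

en | ~rdy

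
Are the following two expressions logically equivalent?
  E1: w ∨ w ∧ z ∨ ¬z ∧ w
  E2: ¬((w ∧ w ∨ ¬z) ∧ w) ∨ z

E1: w ∨ w ∧ z ∨ ¬z ∧ w
    = w ∨ w   [distribution]
    = w   [idempotence]
E2: ¬((w ∧ w ∨ ¬z) ∧ w) ∨ z
    = ¬((w ∨ ¬z) ∧ w) ∨ z   [idempotence]
    = ¬w ∨ z   [absorption]
These differ: at w=0, z=0, E1 = 0 but E2 = 1.

No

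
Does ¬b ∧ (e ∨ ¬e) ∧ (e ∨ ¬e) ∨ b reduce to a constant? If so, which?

yes, True

¬b ∧ (e ∨ ¬e) ∧ (e ∨ ¬e) ∨ b
= ¬b ∧ (e ∨ ¬e) ∨ b   (idempotence)
= ¬b ∨ b   (complement / identity)
= True   (complement)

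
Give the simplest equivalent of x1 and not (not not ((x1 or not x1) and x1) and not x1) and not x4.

x1 and not (not not ((x1 or not x1) and x1) and not x1) and not x4
= x1 and (not ((x1 or not x1) and x1) or x1) and not x4   [De Morgan]
= x1 and (not x1 or x1) and not x4   [complement / identity]
= x1 and not x4   [complement / identity]

x1 and not x4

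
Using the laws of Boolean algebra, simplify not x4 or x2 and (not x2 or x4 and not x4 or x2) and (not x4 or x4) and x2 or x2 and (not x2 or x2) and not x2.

not x4 or x2 and (not x2 or x4 and not x4 or x2) and (not x4 or x4) and x2 or x2 and (not x2 or x2) and not x2
= not x4 or x2 and (not x2 or x2) and (not x4 or x4) and x2 or x2 and (not x2 or x2) and not x2   — complement / identity
= not x4 or x2 and (not x2 or x2) and x2 or x2 and (not x2 or x2) and not x2   — complement / identity
= not x4 or x2 and (not x2 or x2)   — distribution
= not x4 or x2   — complement / identity

not x4 or x2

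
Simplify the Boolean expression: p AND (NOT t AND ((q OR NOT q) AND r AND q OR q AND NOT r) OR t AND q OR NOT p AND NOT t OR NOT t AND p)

p AND (q OR NOT t)

p AND (NOT t AND ((q OR NOT q) AND r AND q OR q AND NOT r) OR t AND q OR NOT p AND NOT t OR NOT t AND p)
= p AND (NOT t AND (r AND q OR q AND NOT r) OR t AND q OR NOT p AND NOT t OR NOT t AND p)   [complement / identity]
= p AND (NOT t AND q OR t AND q OR NOT p AND NOT t OR NOT t AND p)   [distribution]
= p AND (q OR NOT p AND NOT t OR NOT t AND p)   [distribution]
= p AND (q OR NOT t)   [distribution]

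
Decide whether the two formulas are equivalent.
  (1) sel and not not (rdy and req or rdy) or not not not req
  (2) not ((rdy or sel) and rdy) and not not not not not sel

No

E1: sel and not not (rdy and req or rdy) or not not not req
    = sel and (rdy and req or rdy) or not not not req   — double negation
    = sel and rdy or not not not req   — absorption
    = sel and rdy or not req   — double negation
E2: not ((rdy or sel) and rdy) and not not not not not sel
    = not ((rdy or sel) and rdy) and not not not sel   — double negation
    = not ((rdy or sel) and rdy) and not sel   — double negation
    = not rdy and not sel   — absorption
These differ: at rdy=1, req=0, sel=0, E1 = 1 but E2 = 0.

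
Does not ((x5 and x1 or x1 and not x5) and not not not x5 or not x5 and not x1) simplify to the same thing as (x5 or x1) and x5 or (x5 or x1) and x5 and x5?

E1: not ((x5 and x1 or x1 and not x5) and not not not x5 or not x5 and not x1)
    = not ((x5 and x1 or x1 and not x5) and not x5 or not x5 and not x1)   (double negation)
    = not (x1 and not x5 or not x5 and not x1)   (distribution)
    = not not x5   (distribution)
    = x5   (double negation)
E2: (x5 or x1) and x5 or (x5 or x1) and x5 and x5
    = (x5 or x1) and x5   (absorption)
    = x5   (absorption)
Both reduce to x5, so they are equivalent.

Yes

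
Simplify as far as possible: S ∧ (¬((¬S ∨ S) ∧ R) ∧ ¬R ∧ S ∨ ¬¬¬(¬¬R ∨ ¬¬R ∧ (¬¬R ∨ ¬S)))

S ∧ (¬((¬S ∨ S) ∧ R) ∧ ¬R ∧ S ∨ ¬¬¬(¬¬R ∨ ¬¬R ∧ (¬¬R ∨ ¬S)))
= S ∧ (¬((¬S ∨ S) ∧ R) ∧ ¬R ∧ S ∨ ¬¬¬(¬¬R ∨ ¬¬R))
= S ∧ (¬R ∧ ¬R ∧ S ∨ ¬¬¬(¬¬R ∨ ¬¬R))
= S ∧ (¬R ∧ ¬R ∧ S ∨ ¬¬(¬R ∧ ¬R))
= S ∧ (¬R ∧ ¬R ∧ S ∨ ¬R ∧ ¬R)
= S ∧ ¬R ∧ ¬R
= S ∧ ¬R

S ∧ ¬R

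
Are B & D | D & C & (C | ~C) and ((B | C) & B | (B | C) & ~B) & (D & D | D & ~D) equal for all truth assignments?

Yes

E1: B & D | D & C & (C | ~C)
    = B & D | D & C
    = (B | C) & D
E2: ((B | C) & B | (B | C) & ~B) & (D & D | D & ~D)
    = (B | C) & (D & D | D & ~D)
    = (B | C) & D
Both reduce to (B | C) & D, so they are equivalent.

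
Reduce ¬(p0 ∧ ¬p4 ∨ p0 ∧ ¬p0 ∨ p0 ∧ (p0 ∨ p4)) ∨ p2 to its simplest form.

¬(p0 ∧ ¬p4 ∨ p0 ∧ ¬p0 ∨ p0 ∧ (p0 ∨ p4)) ∨ p2
= ¬(p0 ∧ ¬p4 ∨ p0 ∧ (p0 ∨ p4)) ∨ p2
= ¬(p0 ∧ ¬p4 ∨ p0) ∨ p2
= ¬p0 ∨ p2

¬p0 ∨ p2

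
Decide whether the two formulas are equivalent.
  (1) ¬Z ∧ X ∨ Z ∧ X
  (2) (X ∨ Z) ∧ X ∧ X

E1: ¬Z ∧ X ∨ Z ∧ X
    = X   [distribution]
E2: (X ∨ Z) ∧ X ∧ X
    = X ∧ X   [absorption]
    = X   [idempotence]
Both reduce to X, so they are equivalent.

Yes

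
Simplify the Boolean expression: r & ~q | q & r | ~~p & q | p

r & ~q | q & r | ~~p & q | p
= r & ~q | q & r | p & q | p
= r | p & q | p
= r | p

r | p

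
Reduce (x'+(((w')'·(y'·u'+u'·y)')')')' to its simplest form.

x·(w'+u')

(x'+(((w')'·(y'·u'+u'·y)')')')'
= x·((w')'·(y'·u'+u'·y)')'
= x·(w'+y'·u'+u'·y)
= x·(w'+u')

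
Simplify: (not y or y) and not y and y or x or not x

(not y or y) and not y and y or x or not x
= not y and y or x or not x   [complement / identity]
= x or not x   [complement / identity]
= True   [complement]

True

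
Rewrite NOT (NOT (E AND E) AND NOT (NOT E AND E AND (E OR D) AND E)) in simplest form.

NOT (NOT (E AND E) AND NOT (NOT E AND E AND (E OR D) AND E))
= NOT (NOT (E AND E) AND NOT (NOT E AND E AND E))
= E AND E OR NOT E AND E AND E
= E AND E OR NOT E AND E
= E

E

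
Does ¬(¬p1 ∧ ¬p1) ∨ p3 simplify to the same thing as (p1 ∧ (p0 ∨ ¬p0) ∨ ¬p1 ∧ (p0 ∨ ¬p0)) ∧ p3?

No

E1: ¬(¬p1 ∧ ¬p1) ∨ p3
    = ¬¬p1 ∨ p3   [idempotence]
    = p1 ∨ p3   [double negation]
E2: (p1 ∧ (p0 ∨ ¬p0) ∨ ¬p1 ∧ (p0 ∨ ¬p0)) ∧ p3
    = (p0 ∨ ¬p0) ∧ p3   [distribution]
    = p3   [complement / identity]
These differ: at p0=0, p1=1, p3=0, E1 = 1 but E2 = 0.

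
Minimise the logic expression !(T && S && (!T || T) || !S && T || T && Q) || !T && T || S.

!T || S

!(T && S && (!T || T) || !S && T || T && Q) || !T && T || S
= !(T && S || !S && T || T && Q) || !T && T || S   — complement / identity
= !(T || T && Q) || !T && T || S   — distribution
= !T || !T && T || S   — absorption
= !T || S   — complement / identity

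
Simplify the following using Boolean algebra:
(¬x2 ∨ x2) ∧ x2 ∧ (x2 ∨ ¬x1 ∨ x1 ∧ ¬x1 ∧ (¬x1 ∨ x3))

x2

(¬x2 ∨ x2) ∧ x2 ∧ (x2 ∨ ¬x1 ∨ x1 ∧ ¬x1 ∧ (¬x1 ∨ x3))
= (¬x2 ∨ x2) ∧ x2 ∧ (x2 ∨ ¬x1 ∨ x1 ∧ ¬x1)   (absorption)
= (¬x2 ∨ x2) ∧ x2 ∧ (x2 ∨ ¬x1)   (complement / identity)
= (¬x2 ∨ x2) ∧ x2   (absorption)
= x2   (complement / identity)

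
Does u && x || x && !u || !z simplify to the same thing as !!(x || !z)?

Yes

E1: u && x || x && !u || !z
    = x || !z   (distribution)
E2: !!(x || !z)
    = x || !z   (double negation)
Both reduce to x || !z, so they are equivalent.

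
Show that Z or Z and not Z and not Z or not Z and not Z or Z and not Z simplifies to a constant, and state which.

True

Z or Z and not Z and not Z or not Z and not Z or Z and not Z
= Z or Z and not Z or not Z and not Z or Z and not Z   — idempotence
= Z or Z and not Z or not Z and not Z   — complement / identity
= Z or not Z   — distribution
= True   — complement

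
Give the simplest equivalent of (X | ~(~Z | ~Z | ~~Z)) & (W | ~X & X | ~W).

(X | ~(~Z | ~Z | ~~Z)) & (W | ~X & X | ~W)
= (X | ~(~Z | ~~Z)) & (W | ~X & X | ~W)   — idempotence
= (X | ~(~Z | ~~Z)) & (W | ~W)   — complement / identity
= X | ~(~Z | ~~Z)   — complement / identity
= X | Z & ~Z   — De Morgan
= X   — complement / identity

X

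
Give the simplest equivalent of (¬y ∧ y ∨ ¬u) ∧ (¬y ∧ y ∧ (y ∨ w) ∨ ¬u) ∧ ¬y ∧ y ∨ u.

(¬y ∧ y ∨ ¬u) ∧ (¬y ∧ y ∧ (y ∨ w) ∨ ¬u) ∧ ¬y ∧ y ∨ u
= (¬y ∧ y ∨ ¬u) ∧ (¬y ∧ y ∨ ¬u) ∧ ¬y ∧ y ∨ u   — absorption
= (¬y ∧ y ∨ ¬u) ∧ ¬y ∧ y ∨ u   — idempotence
= ¬y ∧ y ∨ u   — absorption
= u   — complement / identity

u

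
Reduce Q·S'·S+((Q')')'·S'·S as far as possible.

0

Q·S'·S+((Q')')'·S'·S
= Q·S'·S+Q'·S'·S   [double negation]
= S'·S   [distribution]
= 0   [complement]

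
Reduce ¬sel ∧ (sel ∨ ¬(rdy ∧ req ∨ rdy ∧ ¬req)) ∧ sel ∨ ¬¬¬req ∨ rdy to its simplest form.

¬sel ∧ (sel ∨ ¬(rdy ∧ req ∨ rdy ∧ ¬req)) ∧ sel ∨ ¬¬¬req ∨ rdy
= ¬sel ∧ (sel ∨ ¬rdy) ∧ sel ∨ ¬¬¬req ∨ rdy
= ¬sel ∧ sel ∨ ¬¬¬req ∨ rdy
= ¬sel ∧ sel ∨ ¬req ∨ rdy
= ¬req ∨ rdy

¬req ∨ rdy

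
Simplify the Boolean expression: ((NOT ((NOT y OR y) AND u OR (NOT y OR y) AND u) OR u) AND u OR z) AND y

((NOT ((NOT y OR y) AND u OR (NOT y OR y) AND u) OR u) AND u OR z) AND y
= ((NOT ((NOT y OR y) AND u) OR u) AND u OR z) AND y
= ((NOT u OR u) AND u OR z) AND y
= (u OR z) AND y

(u OR z) AND y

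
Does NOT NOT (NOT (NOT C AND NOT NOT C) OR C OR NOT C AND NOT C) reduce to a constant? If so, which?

NOT NOT (NOT (NOT C AND NOT NOT C) OR C OR NOT C AND NOT C)
= NOT (NOT C AND NOT NOT C) OR C OR NOT C AND NOT C   — double negation
= NOT (NOT C AND NOT NOT C) OR C OR NOT C   — idempotence
= C OR NOT C OR C OR NOT C   — De Morgan
= C OR NOT C   — idempotence
= TRUE   — complement

yes, True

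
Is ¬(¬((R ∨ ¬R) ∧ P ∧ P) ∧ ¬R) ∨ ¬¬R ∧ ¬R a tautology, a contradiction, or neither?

neither

¬(¬((R ∨ ¬R) ∧ P ∧ P) ∧ ¬R) ∨ ¬¬R ∧ ¬R
= ¬(¬((R ∨ ¬R) ∧ P ∧ P) ∧ ¬R) ∨ R ∧ ¬R
= ¬(¬((R ∨ ¬R) ∧ P ∧ P) ∧ ¬R)
= (R ∨ ¬R) ∧ P ∧ P ∨ R
= P ∧ P ∨ R
= P ∨ R
This depends on P, R, so it is not a constant.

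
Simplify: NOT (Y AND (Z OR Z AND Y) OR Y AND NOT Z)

NOT (Y AND (Z OR Z AND Y) OR Y AND NOT Z)
= NOT (Y AND Z OR Y AND NOT Z)
= NOT Y

NOT Y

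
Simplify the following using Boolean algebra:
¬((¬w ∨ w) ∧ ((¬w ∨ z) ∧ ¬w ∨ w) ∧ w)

¬((¬w ∨ w) ∧ ((¬w ∨ z) ∧ ¬w ∨ w) ∧ w)
= ¬((¬w ∨ w) ∧ (¬w ∨ w) ∧ w)
= ¬((¬w ∨ w) ∧ w)
= ¬w

¬w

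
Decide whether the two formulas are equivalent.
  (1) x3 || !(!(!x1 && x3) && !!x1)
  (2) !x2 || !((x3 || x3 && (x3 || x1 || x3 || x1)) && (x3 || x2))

No

E1: x3 || !(!(!x1 && x3) && !!x1)
    = x3 || !x1 && x3 || !x1   — De Morgan
    = x3 || !x1   — absorption
E2: !x2 || !((x3 || x3 && (x3 || x1 || x3 || x1)) && (x3 || x2))
    = !x2 || !((x3 || x3 && (x3 || x1)) && (x3 || x2))   — idempotence
    = !x2 || !((x3 || x3) && (x3 || x2))   — absorption
    = !x2 || !(x3 && (x3 || x2))   — idempotence
    = !x2 || !x3   — absorption
These differ: at x1=1, x2=1, x3=0, E1 = 0 but E2 = 1.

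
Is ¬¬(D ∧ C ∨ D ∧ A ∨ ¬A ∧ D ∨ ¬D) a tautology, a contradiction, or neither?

tautology

¬¬(D ∧ C ∨ D ∧ A ∨ ¬A ∧ D ∨ ¬D)
= ¬¬(D ∧ C ∨ D ∨ ¬D)   [distribution]
= ¬¬(D ∨ ¬D)   [absorption]
= D ∨ ¬D   [double negation]
= True   [complement]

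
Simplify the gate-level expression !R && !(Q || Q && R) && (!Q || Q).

!R && !(Q || Q && R) && (!Q || Q)
= !R && !(Q || Q && R)
= !R && !Q

!R && !Q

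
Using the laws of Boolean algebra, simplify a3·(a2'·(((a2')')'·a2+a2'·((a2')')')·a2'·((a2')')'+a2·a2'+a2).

a3

a3·(a2'·(((a2')')'·a2+a2'·((a2')')')·a2'·((a2')')'+a2·a2'+a2)
= a3·(a2'·((a2')')'·a2'·((a2')')'+a2·a2'+a2)
= a3·(a2'·((a2')')'+a2·a2'+a2)
= a3·(a2'·a2'+a2·a2'+a2)
= a3·(a2'+a2)
= a3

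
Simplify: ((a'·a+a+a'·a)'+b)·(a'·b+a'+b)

a'+b

((a'·a+a+a'·a)'+b)·(a'·b+a'+b)
= ((a+a'·a)'+b)·(a'·b+a'+b)
= (a'+b)·(a'·b+a'+b)
= (a'+b)·(a'+b)
= a'+b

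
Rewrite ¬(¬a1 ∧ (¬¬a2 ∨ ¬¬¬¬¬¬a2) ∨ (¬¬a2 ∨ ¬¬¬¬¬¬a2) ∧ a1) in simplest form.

¬a2

¬(¬a1 ∧ (¬¬a2 ∨ ¬¬¬¬¬¬a2) ∨ (¬¬a2 ∨ ¬¬¬¬¬¬a2) ∧ a1)
= ¬(¬¬a2 ∨ ¬¬¬¬¬¬a2)   [distribution]
= ¬(¬¬a2 ∨ ¬¬¬¬a2)   [double negation]
= ¬a2 ∧ ¬¬¬a2   [De Morgan]
= ¬a2 ∧ ¬a2   [double negation]
= ¬a2   [idempotence]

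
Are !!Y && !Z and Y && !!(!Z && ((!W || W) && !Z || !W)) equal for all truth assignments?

E1: !!Y && !Z
    = Y && !Z   [double negation]
E2: Y && !!(!Z && ((!W || W) && !Z || !W))
    = Y && !!(!Z && (!Z || !W))   [complement / identity]
    = Y && !Z && (!Z || !W)   [double negation]
    = Y && !Z   [absorption]
Both reduce to Y && !Z, so they are equivalent.

Yes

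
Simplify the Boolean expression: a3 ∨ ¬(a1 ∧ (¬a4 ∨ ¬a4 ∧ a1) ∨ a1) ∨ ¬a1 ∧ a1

a3 ∨ ¬a1

a3 ∨ ¬(a1 ∧ (¬a4 ∨ ¬a4 ∧ a1) ∨ a1) ∨ ¬a1 ∧ a1
= a3 ∨ ¬(a1 ∧ ¬a4 ∨ a1) ∨ ¬a1 ∧ a1   (absorption)
= a3 ∨ ¬a1 ∨ ¬a1 ∧ a1   (absorption)
= a3 ∨ ¬a1   (complement / identity)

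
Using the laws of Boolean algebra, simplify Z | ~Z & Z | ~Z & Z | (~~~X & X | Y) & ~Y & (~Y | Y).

Z

Z | ~Z & Z | ~Z & Z | (~~~X & X | Y) & ~Y & (~Y | Y)
= Z | ~Z & Z | ~Z & Z | (~X & X | Y) & ~Y & (~Y | Y)   (double negation)
= Z | ~Z & Z | ~Z & Z | Y & ~Y & (~Y | Y)   (complement / identity)
= Z | ~Z & Z | Y & ~Y & (~Y | Y)   (complement / identity)
= Z | Y & ~Y & (~Y | Y)   (complement / identity)
= Z | Y & ~Y   (complement / identity)
= Z   (complement / identity)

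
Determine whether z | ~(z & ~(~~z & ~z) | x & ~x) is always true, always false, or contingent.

z | ~(z & ~(~~z & ~z) | x & ~x)
= z | ~(z & (~z | z) | x & ~x)
= z | ~(z & (~z | z))
= z | ~z
= 1

always true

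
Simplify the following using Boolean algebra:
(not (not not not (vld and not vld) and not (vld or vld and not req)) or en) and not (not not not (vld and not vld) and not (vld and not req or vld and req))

(not (not not not (vld and not vld) and not (vld or vld and not req)) or en) and not (not not not (vld and not vld) and not (vld and not req or vld and req))
= (not (not not not (vld and not vld) and not (vld or vld and not req)) or en) and not (not not not (vld and not vld) and not vld)   [distribution]
= (not (not not not (vld and not vld) and not vld) or en) and not (not not not (vld and not vld) and not vld)   [absorption]
= not (not not not (vld and not vld) and not vld)   [absorption]
= not (not (vld and not vld) and not vld)   [double negation]
= vld and not vld or vld   [De Morgan]
= vld   [complement / identity]

vld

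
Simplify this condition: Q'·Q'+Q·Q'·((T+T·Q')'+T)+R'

Q'+R'

Q'·Q'+Q·Q'·((T+T·Q')'+T)+R'
= Q'·Q'+Q·Q'·(T'+T)+R'   (absorption)
= Q'·Q'+Q·Q'+R'   (complement / identity)
= Q'+R'   (distribution)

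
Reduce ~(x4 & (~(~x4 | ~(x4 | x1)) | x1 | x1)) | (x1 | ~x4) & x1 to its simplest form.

~x4 | x1

~(x4 & (~(~x4 | ~(x4 | x1)) | x1 | x1)) | (x1 | ~x4) & x1
= ~(x4 & (x4 & (x4 | x1) | x1 | x1)) | (x1 | ~x4) & x1   — De Morgan
= ~(x4 & (x4 & (x4 | x1) | x1)) | (x1 | ~x4) & x1   — idempotence
= ~(x4 & (x4 & (x4 | x1) | x1)) | x1   — absorption
= ~(x4 & (x4 | x1)) | x1   — absorption
= ~x4 | x1   — absorption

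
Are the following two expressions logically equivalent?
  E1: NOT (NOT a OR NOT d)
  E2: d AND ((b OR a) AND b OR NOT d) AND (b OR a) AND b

E1: NOT (NOT a OR NOT d)
    = a AND d   — De Morgan
E2: d AND ((b OR a) AND b OR NOT d) AND (b OR a) AND b
    = d AND (b OR a) AND b   — absorption
    = d AND b   — absorption
These differ: at a=0, b=1, d=1, E1 = 0 but E2 = 1.

No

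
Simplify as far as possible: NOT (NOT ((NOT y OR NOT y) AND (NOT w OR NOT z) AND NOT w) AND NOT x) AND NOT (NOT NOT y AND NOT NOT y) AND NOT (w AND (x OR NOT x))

NOT y AND NOT w

NOT (NOT ((NOT y OR NOT y) AND (NOT w OR NOT z) AND NOT w) AND NOT x) AND NOT (NOT NOT y AND NOT NOT y) AND NOT (w AND (x OR NOT x))
= NOT (NOT ((NOT y OR NOT y) AND NOT w) AND NOT x) AND NOT (NOT NOT y AND NOT NOT y) AND NOT (w AND (x OR NOT x))   — absorption
= ((NOT y OR NOT y) AND NOT w OR x) AND NOT (NOT NOT y AND NOT NOT y) AND NOT (w AND (x OR NOT x))   — De Morgan
= ((NOT y OR NOT y) AND NOT w OR x) AND (NOT y OR NOT y) AND NOT (w AND (x OR NOT x))   — De Morgan
= ((NOT y OR NOT y) AND NOT w OR x) AND (NOT y OR NOT y) AND NOT w   — complement / identity
= (NOT y OR NOT y) AND NOT w   — absorption
= NOT y AND NOT w   — idempotence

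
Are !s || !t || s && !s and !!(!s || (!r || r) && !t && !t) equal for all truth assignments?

Yes

E1: !s || !t || s && !s
    = !s || !t
E2: !!(!s || (!r || r) && !t && !t)
    = !!(!s || !t && !t)
    = !!(!s || !t)
    = !s || !t
Both reduce to !s || !t, so they are equivalent.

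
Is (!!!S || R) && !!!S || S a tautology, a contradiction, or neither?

(!!!S || R) && !!!S || S
= !!!S || S   [absorption]
= !S || S   [double negation]
= true   [complement]

tautology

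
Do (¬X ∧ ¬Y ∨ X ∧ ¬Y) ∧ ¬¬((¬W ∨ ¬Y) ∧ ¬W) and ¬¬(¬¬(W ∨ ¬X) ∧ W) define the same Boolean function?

E1: (¬X ∧ ¬Y ∨ X ∧ ¬Y) ∧ ¬¬((¬W ∨ ¬Y) ∧ ¬W)
    = (¬X ∧ ¬Y ∨ X ∧ ¬Y) ∧ ¬¬¬W   — absorption
    = ¬Y ∧ ¬¬¬W   — distribution
    = ¬Y ∧ ¬W   — double negation
E2: ¬¬(¬¬(W ∨ ¬X) ∧ W)
    = ¬¬((W ∨ ¬X) ∧ W)   — double negation
    = ¬¬W   — absorption
    = W   — double negation
These differ: at W=1, X=0, Y=0, E1 = 0 but E2 = 1.

No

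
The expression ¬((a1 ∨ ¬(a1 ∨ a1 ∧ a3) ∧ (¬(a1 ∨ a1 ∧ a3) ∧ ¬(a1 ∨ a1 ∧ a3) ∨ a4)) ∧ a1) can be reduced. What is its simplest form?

¬((a1 ∨ ¬(a1 ∨ a1 ∧ a3) ∧ (¬(a1 ∨ a1 ∧ a3) ∧ ¬(a1 ∨ a1 ∧ a3) ∨ a4)) ∧ a1)
= ¬((a1 ∨ ¬(a1 ∨ a1 ∧ a3) ∧ (¬(a1 ∨ a1 ∧ a3) ∨ a4)) ∧ a1)   (idempotence)
= ¬((a1 ∨ ¬(a1 ∨ a1 ∧ a3)) ∧ a1)   (absorption)
= ¬((a1 ∨ ¬a1) ∧ a1)   (absorption)
= ¬a1   (complement / identity)

¬a1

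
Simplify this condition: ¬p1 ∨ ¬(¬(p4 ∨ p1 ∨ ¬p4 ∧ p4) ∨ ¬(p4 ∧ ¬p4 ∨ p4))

¬p1 ∨ ¬(¬(p4 ∨ p1 ∨ ¬p4 ∧ p4) ∨ ¬(p4 ∧ ¬p4 ∨ p4))
= ¬p1 ∨ ¬(¬(p4 ∨ p1) ∨ ¬(p4 ∧ ¬p4 ∨ p4))   (complement / identity)
= ¬p1 ∨ (p4 ∨ p1) ∧ (p4 ∧ ¬p4 ∨ p4)   (De Morgan)
= ¬p1 ∨ (p4 ∨ p1) ∧ p4   (complement / identity)
= ¬p1 ∨ p4   (absorption)

¬p1 ∨ p4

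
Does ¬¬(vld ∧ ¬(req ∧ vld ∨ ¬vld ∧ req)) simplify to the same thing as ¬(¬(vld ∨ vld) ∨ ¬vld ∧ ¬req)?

No

E1: ¬¬(vld ∧ ¬(req ∧ vld ∨ ¬vld ∧ req))
    = ¬¬(vld ∧ ¬req)
    = vld ∧ ¬req
E2: ¬(¬(vld ∨ vld) ∨ ¬vld ∧ ¬req)
    = ¬(¬vld ∨ ¬vld ∧ ¬req)
    = ¬¬vld
    = vld
These differ: at req=1, vld=1, E1 = 0 but E2 = 1.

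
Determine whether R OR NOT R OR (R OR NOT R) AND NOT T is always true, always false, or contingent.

always true

R OR NOT R OR (R OR NOT R) AND NOT T
= R OR NOT R   — absorption
= TRUE   — complement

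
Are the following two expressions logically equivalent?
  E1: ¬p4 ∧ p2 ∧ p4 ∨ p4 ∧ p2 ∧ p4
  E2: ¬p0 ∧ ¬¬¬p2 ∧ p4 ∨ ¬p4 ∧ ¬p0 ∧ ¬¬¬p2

No

E1: ¬p4 ∧ p2 ∧ p4 ∨ p4 ∧ p2 ∧ p4
    = p2 ∧ p4
E2: ¬p0 ∧ ¬¬¬p2 ∧ p4 ∨ ¬p4 ∧ ¬p0 ∧ ¬¬¬p2
    = ¬p0 ∧ ¬¬¬p2
    = ¬p0 ∧ ¬p2
These differ: at p0=0, p2=1, p4=1, E1 = 1 but E2 = 0.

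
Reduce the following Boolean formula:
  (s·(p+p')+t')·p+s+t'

s+t'

(s·(p+p')+t')·p+s+t'
= (s+t')·p+s+t'   — complement / identity
= s+t'   — absorption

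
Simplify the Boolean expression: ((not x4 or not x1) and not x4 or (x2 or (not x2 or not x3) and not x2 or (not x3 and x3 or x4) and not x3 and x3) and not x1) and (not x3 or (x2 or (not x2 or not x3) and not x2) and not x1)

((not x4 or not x1) and not x4 or (x2 or (not x2 or not x3) and not x2 or (not x3 and x3 or x4) and not x3 and x3) and not x1) and (not x3 or (x2 or (not x2 or not x3) and not x2) and not x1)
= ((not x4 or not x1) and not x4 or (x2 or (not x2 or not x3) and not x2 or not x3 and x3) and not x1) and (not x3 or (x2 or (not x2 or not x3) and not x2) and not x1)   [absorption]
= ((not x4 or not x1) and not x4 or (x2 or (not x2 or not x3) and not x2) and not x1) and (not x3 or (x2 or (not x2 or not x3) and not x2) and not x1)   [complement / identity]
= (x2 or (not x2 or not x3) and not x2) and not x1 or (not x4 or not x1) and not x4 and not x3   [distribution]
= (x2 or not x2) and not x1 or (not x4 or not x1) and not x4 and not x3   [absorption]
= (x2 or not x2) and not x1 or not x4 and not x3   [absorption]
= not x1 or not x4 and not x3   [complement / identity]

not x1 or not x4 and not x3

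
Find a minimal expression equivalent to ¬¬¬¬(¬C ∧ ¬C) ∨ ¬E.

¬C ∨ ¬E

¬¬¬¬(¬C ∧ ¬C) ∨ ¬E
= ¬¬¬¬¬C ∨ ¬E   (idempotence)
= ¬¬¬C ∨ ¬E   (double negation)
= ¬C ∨ ¬E   (double negation)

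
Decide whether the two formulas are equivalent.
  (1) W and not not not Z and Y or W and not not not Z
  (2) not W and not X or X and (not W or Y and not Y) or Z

E1: W and not not not Z and Y or W and not not not Z
    = W and not not not Z   — absorption
    = W and not Z   — double negation
E2: not W and not X or X and (not W or Y and not Y) or Z
    = not W and not X or X and not W or Z   — complement / identity
    = not W or Z   — distribution
These differ: at W=0, X=0, Y=1, Z=1, E1 = 0 but E2 = 1.

No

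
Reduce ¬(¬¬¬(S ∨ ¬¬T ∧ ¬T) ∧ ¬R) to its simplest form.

¬(¬¬¬(S ∨ ¬¬T ∧ ¬T) ∧ ¬R)
= ¬(¬¬¬(S ∨ T ∧ ¬T) ∧ ¬R)   (double negation)
= ¬(¬¬¬S ∧ ¬R)   (complement / identity)
= ¬(¬S ∧ ¬R)   (double negation)
= S ∨ R   (De Morgan)

S ∨ R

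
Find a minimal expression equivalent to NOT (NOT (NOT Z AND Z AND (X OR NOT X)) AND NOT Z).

NOT (NOT (NOT Z AND Z AND (X OR NOT X)) AND NOT Z)
= NOT Z AND Z AND (X OR NOT X) OR Z   (De Morgan)
= NOT Z AND Z OR Z   (complement / identity)
= Z   (complement / identity)

Z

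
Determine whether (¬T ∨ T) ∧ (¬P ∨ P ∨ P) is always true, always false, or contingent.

always true

(¬T ∨ T) ∧ (¬P ∨ P ∨ P)
= (¬T ∨ T) ∧ (¬P ∨ P)   (idempotence)
= ¬T ∨ T   (complement / identity)
= True   (complement)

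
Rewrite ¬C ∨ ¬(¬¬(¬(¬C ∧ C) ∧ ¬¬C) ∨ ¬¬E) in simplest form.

¬C

¬C ∨ ¬(¬¬(¬(¬C ∧ C) ∧ ¬¬C) ∨ ¬¬E)
= ¬C ∨ ¬(¬(¬C ∧ C) ∧ ¬¬C) ∧ ¬E   (De Morgan)
= ¬C ∨ (¬C ∧ C ∨ ¬C) ∧ ¬E   (De Morgan)
= ¬C ∨ ¬C ∧ ¬E   (complement / identity)
= ¬C   (absorption)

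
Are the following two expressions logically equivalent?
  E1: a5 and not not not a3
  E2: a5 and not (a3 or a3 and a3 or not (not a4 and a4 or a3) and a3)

Yes

E1: a5 and not not not a3
    = a5 and not a3   (double negation)
E2: a5 and not (a3 or a3 and a3 or not (not a4 and a4 or a3) and a3)
    = a5 and not (a3 or a3 and a3 or not a3 and a3)   (complement / identity)
    = a5 and not (a3 or a3)   (distribution)
    = a5 and not a3   (idempotence)
Both reduce to a5 and not a3, so they are equivalent.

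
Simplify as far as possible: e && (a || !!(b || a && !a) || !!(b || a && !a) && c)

e && (a || !!(b || a && !a) || !!(b || a && !a) && c)
= e && (a || !!(b || a && !a))   (absorption)
= e && (a || !!b)   (complement / identity)
= e && (a || b)   (double negation)

e && (a || b)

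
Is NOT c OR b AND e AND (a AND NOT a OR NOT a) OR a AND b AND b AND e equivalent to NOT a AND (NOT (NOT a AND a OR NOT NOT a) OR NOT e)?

No

E1: NOT c OR b AND e AND (a AND NOT a OR NOT a) OR a AND b AND b AND e
    = NOT c OR b AND e AND NOT a OR a AND b AND b AND e   — complement / identity
    = NOT c OR b AND e AND NOT a OR a AND b AND e   — idempotence
    = NOT c OR b AND e   — distribution
E2: NOT a AND (NOT (NOT a AND a OR NOT NOT a) OR NOT e)
    = NOT a AND (NOT NOT NOT a OR NOT e)   — complement / identity
    = NOT a AND (NOT a OR NOT e)   — double negation
    = NOT a   — absorption
These differ: at a=0, b=1, c=1, e=0, E1 = 0 but E2 = 1.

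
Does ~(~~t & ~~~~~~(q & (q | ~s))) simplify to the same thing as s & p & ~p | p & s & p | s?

E1: ~(~~t & ~~~~~~(q & (q | ~s)))
    = ~(~~t & ~~~~(q & (q | ~s)))   [double negation]
    = ~(~~t & ~~(q & (q | ~s)))   [double negation]
    = ~(~~t & ~~q)   [absorption]
    = ~t | ~q   [De Morgan]
E2: s & p & ~p | p & s & p | s
    = s & p | s   [distribution]
    = s   [absorption]
These differ: at p=0, q=0, s=0, t=0, E1 = 1 but E2 = 0.

No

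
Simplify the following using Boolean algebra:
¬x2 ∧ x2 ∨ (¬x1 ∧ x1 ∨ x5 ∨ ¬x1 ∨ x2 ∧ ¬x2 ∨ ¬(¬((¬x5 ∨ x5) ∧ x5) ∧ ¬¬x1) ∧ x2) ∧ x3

(x5 ∨ ¬x1) ∧ x3

¬x2 ∧ x2 ∨ (¬x1 ∧ x1 ∨ x5 ∨ ¬x1 ∨ x2 ∧ ¬x2 ∨ ¬(¬((¬x5 ∨ x5) ∧ x5) ∧ ¬¬x1) ∧ x2) ∧ x3
= ¬x2 ∧ x2 ∨ (¬x1 ∧ x1 ∨ x5 ∨ ¬x1 ∨ ¬(¬((¬x5 ∨ x5) ∧ x5) ∧ ¬¬x1) ∧ x2) ∧ x3   [complement / identity]
= ¬x2 ∧ x2 ∨ (x5 ∨ ¬x1 ∨ ¬(¬((¬x5 ∨ x5) ∧ x5) ∧ ¬¬x1) ∧ x2) ∧ x3   [complement / identity]
= ¬x2 ∧ x2 ∨ (x5 ∨ ¬x1 ∨ ¬(¬x5 ∧ ¬¬x1) ∧ x2) ∧ x3   [complement / identity]
= ¬x2 ∧ x2 ∨ (x5 ∨ ¬x1 ∨ (x5 ∨ ¬x1) ∧ x2) ∧ x3   [De Morgan]
= (x5 ∨ ¬x1 ∨ (x5 ∨ ¬x1) ∧ x2) ∧ x3   [complement / identity]
= (x5 ∨ ¬x1) ∧ x3   [absorption]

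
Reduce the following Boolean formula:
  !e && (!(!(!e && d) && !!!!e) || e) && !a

!e && (!(!(!e && d) && !!!!e) || e) && !a
= !e && (!e && d || !!!e || e) && !a   (De Morgan)
= !e && (!e && d || !e || e) && !a   (double negation)
= !e && (!e || e) && !a   (absorption)
= !e && !a   (complement / identity)

!e && !a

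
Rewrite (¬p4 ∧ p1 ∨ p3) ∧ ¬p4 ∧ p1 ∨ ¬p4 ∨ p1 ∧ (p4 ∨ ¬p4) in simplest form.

(¬p4 ∧ p1 ∨ p3) ∧ ¬p4 ∧ p1 ∨ ¬p4 ∨ p1 ∧ (p4 ∨ ¬p4)
= (¬p4 ∧ p1 ∨ p3) ∧ ¬p4 ∧ p1 ∨ ¬p4 ∨ p1   (complement / identity)
= ¬p4 ∧ p1 ∨ ¬p4 ∨ p1   (absorption)
= ¬p4 ∨ p1   (absorption)

¬p4 ∨ p1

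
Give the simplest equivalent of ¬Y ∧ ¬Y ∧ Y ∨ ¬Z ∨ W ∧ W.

¬Z ∨ W

¬Y ∧ ¬Y ∧ Y ∨ ¬Z ∨ W ∧ W
= ¬Y ∧ Y ∨ ¬Z ∨ W ∧ W
= ¬Y ∧ Y ∨ ¬Z ∨ W
= ¬Z ∨ W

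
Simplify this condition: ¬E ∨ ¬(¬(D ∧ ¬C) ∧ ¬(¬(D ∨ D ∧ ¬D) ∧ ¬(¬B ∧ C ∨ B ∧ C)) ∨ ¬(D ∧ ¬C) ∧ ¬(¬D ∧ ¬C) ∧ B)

¬E ∨ ¬(¬(D ∧ ¬C) ∧ ¬(¬(D ∨ D ∧ ¬D) ∧ ¬(¬B ∧ C ∨ B ∧ C)) ∨ ¬(D ∧ ¬C) ∧ ¬(¬D ∧ ¬C) ∧ B)
= ¬E ∨ ¬(¬(D ∧ ¬C) ∧ ¬(¬D ∧ ¬(¬B ∧ C ∨ B ∧ C)) ∨ ¬(D ∧ ¬C) ∧ ¬(¬D ∧ ¬C) ∧ B)   (complement / identity)
= ¬E ∨ ¬(¬(D ∧ ¬C) ∧ ¬(¬D ∧ ¬C) ∨ ¬(D ∧ ¬C) ∧ ¬(¬D ∧ ¬C) ∧ B)   (distribution)
= ¬E ∨ ¬(¬(D ∧ ¬C) ∧ ¬(¬D ∧ ¬C))   (absorption)
= ¬E ∨ D ∧ ¬C ∨ ¬D ∧ ¬C   (De Morgan)
= ¬E ∨ ¬C   (distribution)

¬E ∨ ¬C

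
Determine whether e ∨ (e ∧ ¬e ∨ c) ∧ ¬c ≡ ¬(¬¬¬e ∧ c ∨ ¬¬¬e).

E1: e ∨ (e ∧ ¬e ∨ c) ∧ ¬c
    = e ∨ c ∧ ¬c   [complement / identity]
    = e   [complement / identity]
E2: ¬(¬¬¬e ∧ c ∨ ¬¬¬e)
    = ¬¬¬¬e   [absorption]
    = ¬¬e   [double negation]
    = e   [double negation]
Both reduce to e, so they are equivalent.

Yes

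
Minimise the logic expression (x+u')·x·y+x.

(x+u')·x·y+x
= x·y+x   [absorption]
= x   [absorption]

x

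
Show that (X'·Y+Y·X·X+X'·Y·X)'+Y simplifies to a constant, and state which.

1

(X'·Y+Y·X·X+X'·Y·X)'+Y
= (X'·Y+Y·X)'+Y   — distribution
= Y'+Y   — distribution
= 1   — complement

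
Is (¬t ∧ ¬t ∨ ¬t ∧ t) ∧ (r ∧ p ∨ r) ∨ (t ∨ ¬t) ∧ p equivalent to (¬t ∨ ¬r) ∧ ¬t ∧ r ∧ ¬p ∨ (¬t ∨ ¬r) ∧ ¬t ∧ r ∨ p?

E1: (¬t ∧ ¬t ∨ ¬t ∧ t) ∧ (r ∧ p ∨ r) ∨ (t ∨ ¬t) ∧ p
    = (¬t ∧ ¬t ∨ ¬t ∧ t) ∧ r ∨ (t ∨ ¬t) ∧ p   (absorption)
    = ¬t ∧ r ∨ (t ∨ ¬t) ∧ p   (distribution)
    = ¬t ∧ r ∨ p   (complement / identity)
E2: (¬t ∨ ¬r) ∧ ¬t ∧ r ∧ ¬p ∨ (¬t ∨ ¬r) ∧ ¬t ∧ r ∨ p
    = (¬t ∨ ¬r) ∧ ¬t ∧ r ∨ p   (absorption)
    = ¬t ∧ r ∨ p   (absorption)
Both reduce to ¬t ∧ r ∨ p, so they are equivalent.

Yes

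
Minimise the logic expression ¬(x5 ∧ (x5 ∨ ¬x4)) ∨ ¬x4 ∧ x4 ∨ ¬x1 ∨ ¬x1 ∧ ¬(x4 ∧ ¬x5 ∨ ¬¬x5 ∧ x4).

¬(x5 ∧ (x5 ∨ ¬x4)) ∨ ¬x4 ∧ x4 ∨ ¬x1 ∨ ¬x1 ∧ ¬(x4 ∧ ¬x5 ∨ ¬¬x5 ∧ x4)
= ¬(x5 ∧ (x5 ∨ ¬x4)) ∨ ¬x4 ∧ x4 ∨ ¬x1 ∨ ¬x1 ∧ ¬(x4 ∧ ¬x5 ∨ x5 ∧ x4)   — double negation
= ¬x5 ∨ ¬x4 ∧ x4 ∨ ¬x1 ∨ ¬x1 ∧ ¬(x4 ∧ ¬x5 ∨ x5 ∧ x4)   — absorption
= ¬x5 ∨ ¬x1 ∨ ¬x1 ∧ ¬(x4 ∧ ¬x5 ∨ x5 ∧ x4)   — complement / identity
= ¬x5 ∨ ¬x1 ∨ ¬x1 ∧ ¬x4   — distribution
= ¬x5 ∨ ¬x1   — absorption

¬x5 ∨ ¬x1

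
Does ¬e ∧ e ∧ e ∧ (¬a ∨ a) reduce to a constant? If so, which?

¬e ∧ e ∧ e ∧ (¬a ∨ a)
= ¬e ∧ e ∧ e   [complement / identity]
= ¬e ∧ e   [idempotence]
= False   [complement]

yes, False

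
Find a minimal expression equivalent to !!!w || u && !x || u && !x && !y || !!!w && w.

!w || u && !x

!!!w || u && !x || u && !x && !y || !!!w && w
= !w || u && !x || u && !x && !y || !!!w && w   [double negation]
= !w || u && !x || u && !x && !y || !w && w   [double negation]
= !w || u && !x || u && !x && !y   [complement / identity]
= !w || u && !x   [absorption]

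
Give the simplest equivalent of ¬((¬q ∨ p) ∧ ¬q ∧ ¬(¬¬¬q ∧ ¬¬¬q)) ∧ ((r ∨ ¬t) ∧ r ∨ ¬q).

¬((¬q ∨ p) ∧ ¬q ∧ ¬(¬¬¬q ∧ ¬¬¬q)) ∧ ((r ∨ ¬t) ∧ r ∨ ¬q)
= ¬((¬q ∨ p) ∧ ¬q ∧ ¬¬¬¬q) ∧ ((r ∨ ¬t) ∧ r ∨ ¬q)
= ¬(¬q ∧ ¬¬¬¬q) ∧ ((r ∨ ¬t) ∧ r ∨ ¬q)
= ¬(¬q ∧ ¬¬¬¬q) ∧ (r ∨ ¬q)
= ¬(¬q ∧ ¬¬q) ∧ (r ∨ ¬q)
= (q ∨ ¬q) ∧ (r ∨ ¬q)
= r ∨ ¬q

r ∨ ¬q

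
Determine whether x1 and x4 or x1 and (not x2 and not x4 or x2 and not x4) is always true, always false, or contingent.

contingent

x1 and x4 or x1 and (not x2 and not x4 or x2 and not x4)
= x1 and x4 or x1 and not x4   [distribution]
= x1   [distribution]
This depends on x1, so it is not a constant.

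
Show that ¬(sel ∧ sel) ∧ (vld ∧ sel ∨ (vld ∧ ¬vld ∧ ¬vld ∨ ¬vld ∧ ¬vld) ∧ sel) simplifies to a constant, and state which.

False

¬(sel ∧ sel) ∧ (vld ∧ sel ∨ (vld ∧ ¬vld ∧ ¬vld ∨ ¬vld ∧ ¬vld) ∧ sel)
= ¬(sel ∧ sel) ∧ (vld ∧ sel ∨ (vld ∧ ¬vld ∨ ¬vld ∧ ¬vld) ∧ sel)   (idempotence)
= ¬(sel ∧ sel) ∧ (vld ∧ sel ∨ ¬vld ∧ (vld ∨ ¬vld) ∧ sel)   (distribution)
= ¬(sel ∧ sel) ∧ (vld ∧ sel ∨ ¬vld ∧ sel)   (complement / identity)
= ¬sel ∧ (vld ∧ sel ∨ ¬vld ∧ sel)   (idempotence)
= ¬sel ∧ sel   (distribution)
= False   (complement)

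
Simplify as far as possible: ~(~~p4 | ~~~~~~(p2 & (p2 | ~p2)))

~(~~p4 | ~~~~~~(p2 & (p2 | ~p2)))
= ~(~~p4 | ~~~~(p2 & (p2 | ~p2)))
= ~(~~p4 | ~~(p2 & (p2 | ~p2)))
= ~(~~p4 | ~~p2)
= ~p4 & ~p2

~p4 & ~p2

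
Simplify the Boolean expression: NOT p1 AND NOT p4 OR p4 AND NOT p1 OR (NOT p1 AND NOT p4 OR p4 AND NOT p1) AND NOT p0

NOT p1 AND NOT p4 OR p4 AND NOT p1 OR (NOT p1 AND NOT p4 OR p4 AND NOT p1) AND NOT p0
= NOT p1 AND NOT p4 OR p4 AND NOT p1   (absorption)
= NOT p1   (distribution)

NOT p1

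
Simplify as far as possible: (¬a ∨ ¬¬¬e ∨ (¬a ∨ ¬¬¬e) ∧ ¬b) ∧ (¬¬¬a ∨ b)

(¬a ∨ ¬¬¬e ∨ (¬a ∨ ¬¬¬e) ∧ ¬b) ∧ (¬¬¬a ∨ b)
= (¬a ∨ ¬¬¬e) ∧ (¬¬¬a ∨ b)   — absorption
= (¬a ∨ ¬¬¬e) ∧ (¬a ∨ b)   — double negation
= ¬a ∨ ¬¬¬e ∧ b   — distribution
= ¬a ∨ ¬e ∧ b   — double negation

¬a ∨ ¬e ∧ b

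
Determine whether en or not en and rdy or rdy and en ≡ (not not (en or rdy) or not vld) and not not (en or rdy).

Yes

E1: en or not en and rdy or rdy and en
    = en or rdy   — distribution
E2: (not not (en or rdy) or not vld) and not not (en or rdy)
    = not not (en or rdy)   — absorption
    = en or rdy   — double negation
Both reduce to en or rdy, so they are equivalent.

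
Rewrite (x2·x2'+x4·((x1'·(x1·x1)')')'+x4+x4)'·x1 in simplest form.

(x2·x2'+x4·((x1'·(x1·x1)')')'+x4+x4)'·x1
= (x2·x2'+x4·((x1'·x1')')'+x4+x4)'·x1   [idempotence]
= (x4·((x1'·x1')')'+x4+x4)'·x1   [complement / identity]
= (x4·((x1'·x1')')'+x4)'·x1   [idempotence]
= (x4·x1'·x1'+x4)'·x1   [double negation]
= (x4·x1'+x4)'·x1   [idempotence]
= x4'·x1   [absorption]

x4'·x1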